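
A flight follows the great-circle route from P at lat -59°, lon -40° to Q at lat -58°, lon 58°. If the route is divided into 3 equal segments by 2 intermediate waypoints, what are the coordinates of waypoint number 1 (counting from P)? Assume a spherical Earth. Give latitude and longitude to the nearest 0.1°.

≈ lat -67.1°, lon -10.3°

Convert each endpoint to a unit vector on the sphere (x = cos φ cos λ, y = cos φ sin λ, z = sin φ).
The central angle between the endpoints is δ = arccos(p₁·p₂) ≈ 0.811 rad (46.5°).
Interpolate at f = 1/3 with slerp weights a = sin((1−f)δ)/sin δ ≈ 0.710, b = sin(fδ)/sin δ ≈ 0.368.
p = a·p₁ + b·p₂ ≈ (0.384, -0.070, -0.921); φ = arcsin(p_z) ≈ -67.06°, λ = atan2(p_y, p_x) ≈ -10.27°.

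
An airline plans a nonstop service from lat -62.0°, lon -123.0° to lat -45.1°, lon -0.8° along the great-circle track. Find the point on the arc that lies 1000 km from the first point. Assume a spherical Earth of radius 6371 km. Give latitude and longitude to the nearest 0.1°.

≈ lat -67.9°, lon -106.9°

From cos δ = sin φ₁ sin φ₂ + cos φ₁ cos φ₂ cos Δλ, the central angle is δ ≈ 1.105 rad (63.3°). The total great-circle distance is δ·R ≈ 1.105 × 6371 ≈ 7042 km, so the target fraction is f = 1000/7042 ≈ 0.142.
Interpolate at f ≈ 0.142 with slerp weights a = sin((1−f)δ)/sin δ ≈ 0.909, b = sin(fδ)/sin δ ≈ 0.175.
p = a·p₁ + b·p₂ ≈ (-0.109, -0.360, -0.927); φ = arcsin(p_z) ≈ -67.92°, λ = atan2(p_y, p_x) ≈ -106.86°.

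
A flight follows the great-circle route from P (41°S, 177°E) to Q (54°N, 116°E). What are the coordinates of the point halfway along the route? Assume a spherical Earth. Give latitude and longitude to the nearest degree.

From cos δ = sin φ₁ sin φ₂ + cos φ₁ cos φ₂ cos Δλ, the central angle is δ ≈ 1.892 rad (108.4°).
Interpolate at f = 1/2 with slerp weights a = sin((1−f)δ)/sin δ ≈ 0.855, b = sin(fδ)/sin δ ≈ 0.855.
p = a·p₁ + b·p₂ ≈ (-0.864, 0.485, 0.131); φ = arcsin(p_z) ≈ 7.51°, λ = atan2(p_y, p_x) ≈ 150.69°.

≈ (8°N, 151°E)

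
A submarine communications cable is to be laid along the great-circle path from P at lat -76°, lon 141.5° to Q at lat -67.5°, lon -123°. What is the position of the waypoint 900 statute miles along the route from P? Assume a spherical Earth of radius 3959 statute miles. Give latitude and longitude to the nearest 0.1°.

The haversine formula gives a central angle δ ≈ 0.479 rad (27.4°) between the endpoints. The total great-circle distance is δ·R ≈ 0.479 × 3959 ≈ 1895 mi, so the target fraction is f = 900/1895 ≈ 0.475.
Interpolate at f ≈ 0.475 with slerp weights a = sin((1−f)δ)/sin δ ≈ 0.540, b = sin(fδ)/sin δ ≈ 0.489.
p = a·p₁ + b·p₂ ≈ (-0.204, -0.076, -0.976); φ = arcsin(p_z) ≈ -77.42°, λ = atan2(p_y, p_x) ≈ -159.67°.

≈ lat -77.4°, lon -159.7°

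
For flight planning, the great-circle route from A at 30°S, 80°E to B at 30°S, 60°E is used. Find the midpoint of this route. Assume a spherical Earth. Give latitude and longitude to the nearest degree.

From cos δ = sin φ₁ sin φ₂ + cos φ₁ cos φ₂ cos Δλ, the central angle is δ ≈ 0.302 rad (17.3°).
Interpolate at f = 1/2 with slerp weights a = sin((1−f)δ)/sin δ ≈ 0.506, b = sin(fδ)/sin δ ≈ 0.506.
p = a·p₁ + b·p₂ ≈ (0.295, 0.811, -0.506); φ = arcsin(p_z) ≈ -30.38°, λ = atan2(p_y, p_x) ≈ 70.00°.

≈ 30°S, 70°E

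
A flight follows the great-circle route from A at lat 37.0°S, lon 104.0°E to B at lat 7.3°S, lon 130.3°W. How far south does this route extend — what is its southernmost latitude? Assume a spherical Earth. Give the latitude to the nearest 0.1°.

≈ 45.8°S

The great circle lies in the plane with unit normal n̂ = (p₁ × p₂)/|p₁ × p₂|.
Here n̂_z ≈ +0.697; the vertex latitude is φ_max = arccos|n̂_z| ≈ 45.8°.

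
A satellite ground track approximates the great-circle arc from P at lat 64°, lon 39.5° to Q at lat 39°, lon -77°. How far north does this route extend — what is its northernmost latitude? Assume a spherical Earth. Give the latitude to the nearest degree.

≈ 70°

The great circle lies in the plane with unit normal n̂ = (p₁ × p₂)/|p₁ × p₂|.
Here n̂_z ≈ -0.335; the vertex latitude is φ_max = arccos|n̂_z| ≈ 70.4°.
Check via Clairaut: cos φ_max = |cos φ₁| · sin C = cos(64.0°)·sin(49.8°) ≈ 0.335, again giving ≈ 70.4°.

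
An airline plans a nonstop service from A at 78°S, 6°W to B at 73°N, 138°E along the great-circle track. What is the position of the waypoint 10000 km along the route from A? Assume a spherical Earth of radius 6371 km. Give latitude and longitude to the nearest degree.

Convert each endpoint to a unit vector on the sphere (x = cos φ cos λ, y = cos φ sin λ, z = sin φ).
The central angle between the endpoints is δ = arccos(p₁·p₂) ≈ 2.966 rad (169.9°). The total great-circle distance is δ·R ≈ 2.966 × 6371 ≈ 18895 km, so the target fraction is f = 10000/18895 ≈ 0.529.
Interpolate at f ≈ 0.529 with slerp weights a = sin((1−f)δ)/sin δ ≈ 5.630, b = sin(fδ)/sin δ ≈ 5.717.
p = a·p₁ + b·p₂ ≈ (-0.078, 0.996, -0.040); φ = arcsin(p_z) ≈ -2.28°, λ = atan2(p_y, p_x) ≈ 94.48°.

≈ 2°S, 94°E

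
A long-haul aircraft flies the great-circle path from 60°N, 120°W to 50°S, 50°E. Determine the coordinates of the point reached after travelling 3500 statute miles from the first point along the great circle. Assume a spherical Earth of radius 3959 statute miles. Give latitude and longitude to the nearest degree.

≈ 60°N, 1°W

Write both endpoints as unit vectors p₁, p₂ with components (cos φ cos λ, cos φ sin λ, sin φ).
The central angle between the endpoints is δ = arccos(p₁·p₂) ≈ 2.941 rad (168.5°). The total great-circle distance is δ·R ≈ 2.941 × 3959 ≈ 11643 mi, so the target fraction is f = 3500/11643 ≈ 0.301.
Interpolate at f ≈ 0.301 with slerp weights a = sin((1−f)δ)/sin δ ≈ 4.435, b = sin(fδ)/sin δ ≈ 3.879.
p = a·p₁ + b·p₂ ≈ (0.494, -0.010, 0.869); φ = arcsin(p_z) ≈ 60.40°, λ = atan2(p_y, p_x) ≈ -1.21°.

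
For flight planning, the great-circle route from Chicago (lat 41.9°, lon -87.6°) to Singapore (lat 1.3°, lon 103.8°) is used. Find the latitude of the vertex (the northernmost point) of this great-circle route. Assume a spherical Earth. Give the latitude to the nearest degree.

≈ 78°

The great circle lies in the plane with unit normal n̂ = (p₁ × p₂)/|p₁ × p₂|.
Here n̂_z ≈ -0.210; the vertex latitude is φ_max = arccos|n̂_z| ≈ 77.9°.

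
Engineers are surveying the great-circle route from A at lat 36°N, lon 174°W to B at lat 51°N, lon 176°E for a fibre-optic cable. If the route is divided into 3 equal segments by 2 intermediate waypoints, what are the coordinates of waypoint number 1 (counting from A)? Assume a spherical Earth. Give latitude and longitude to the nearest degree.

≈ lat 41°N, lon 177°W

From cos δ = sin φ₁ sin φ₂ + cos φ₁ cos φ₂ cos Δλ, the central angle is δ ≈ 0.290 rad (16.6°).
Interpolate at f = 1/3 with slerp weights a = sin((1−f)δ)/sin δ ≈ 0.672, b = sin(fδ)/sin δ ≈ 0.338.
p = a·p₁ + b·p₂ ≈ (-0.753, -0.042, 0.657); φ = arcsin(p_z) ≈ 41.09°, λ = atan2(p_y, p_x) ≈ -176.81°.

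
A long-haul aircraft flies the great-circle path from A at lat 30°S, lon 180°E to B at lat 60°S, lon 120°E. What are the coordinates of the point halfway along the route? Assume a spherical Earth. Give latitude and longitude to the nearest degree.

Convert each endpoint to a unit vector on the sphere (x = cos φ cos λ, y = cos φ sin λ, z = sin φ).
The central angle between the endpoints is δ = arccos(p₁·p₂) ≈ 0.864 rad (49.5°).
Interpolate at f = 1/2 with slerp weights a = sin((1−f)δ)/sin δ ≈ 0.551, b = sin(fδ)/sin δ ≈ 0.551.
p = a·p₁ + b·p₂ ≈ (-0.614, 0.238, -0.752); φ = arcsin(p_z) ≈ -48.77°, λ = atan2(p_y, p_x) ≈ 158.79°.

≈ lat 49°S, lon 159°E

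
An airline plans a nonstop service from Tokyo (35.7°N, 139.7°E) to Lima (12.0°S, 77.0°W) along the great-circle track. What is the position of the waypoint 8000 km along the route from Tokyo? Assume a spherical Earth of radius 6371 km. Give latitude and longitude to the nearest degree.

≈ 32°N, 131°W

From cos δ = sin φ₁ sin φ₂ + cos φ₁ cos φ₂ cos Δλ, the central angle is δ ≈ 2.431 rad (139.3°). The total great-circle distance is δ·R ≈ 2.431 × 6371 ≈ 15490 km, so the target fraction is f = 8000/15490 ≈ 0.516.
Interpolate at f ≈ 0.516 with slerp weights a = sin((1−f)δ)/sin δ ≈ 1.416, b = sin(fδ)/sin δ ≈ 1.458.
p = a·p₁ + b·p₂ ≈ (-0.556, -0.646, 0.523); φ = arcsin(p_z) ≈ 31.52°, λ = atan2(p_y, p_x) ≈ -130.70°.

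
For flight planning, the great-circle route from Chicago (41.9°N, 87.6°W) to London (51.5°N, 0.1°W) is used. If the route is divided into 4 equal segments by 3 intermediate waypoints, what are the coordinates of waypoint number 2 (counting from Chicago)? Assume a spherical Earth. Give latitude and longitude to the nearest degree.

Convert each endpoint to a unit vector on the sphere (x = cos φ cos λ, y = cos φ sin λ, z = sin φ).
The central angle between the endpoints is δ = arccos(p₁·p₂) ≈ 0.997 rad (57.1°).
Interpolate at f = 2/4 with slerp weights a = sin((1−f)δ)/sin δ ≈ 0.569, b = sin(fδ)/sin δ ≈ 0.569.
p = a·p₁ + b·p₂ ≈ (0.372, -0.424, 0.826); φ = arcsin(p_z) ≈ 55.66°, λ = atan2(p_y, p_x) ≈ -48.73°.

≈ 56°N, 49°W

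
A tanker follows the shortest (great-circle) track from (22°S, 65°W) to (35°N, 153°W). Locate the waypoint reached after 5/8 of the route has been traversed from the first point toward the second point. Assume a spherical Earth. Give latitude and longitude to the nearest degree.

≈ (17°N, 116°W)

Write both endpoints as unit vectors p₁, p₂ with components (cos φ cos λ, cos φ sin λ, sin φ).
The central angle between the endpoints is δ = arccos(p₁·p₂) ≈ 1.760 rad (100.9°).
Interpolate at f = 5/8 with slerp weights a = sin((1−f)δ)/sin δ ≈ 0.624, b = sin(fδ)/sin δ ≈ 0.908.
p = a·p₁ + b·p₂ ≈ (-0.418, -0.862, 0.287); φ = arcsin(p_z) ≈ 16.66°, λ = atan2(p_y, p_x) ≈ -115.85°.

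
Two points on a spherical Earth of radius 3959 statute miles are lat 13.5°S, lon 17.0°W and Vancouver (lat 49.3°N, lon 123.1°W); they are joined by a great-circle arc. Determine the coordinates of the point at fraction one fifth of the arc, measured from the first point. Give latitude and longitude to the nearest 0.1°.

Write both endpoints as unit vectors p₁, p₂ with components (cos φ cos λ, cos φ sin λ, sin φ).
The central angle between the endpoints is δ = arccos(p₁·p₂) ≈ 1.931 rad (110.7°).
Interpolate at f = 1/5 with slerp weights a = sin((1−f)δ)/sin δ ≈ 1.068, b = sin(fδ)/sin δ ≈ 0.403.
p = a·p₁ + b·p₂ ≈ (0.850, -0.524, 0.056); φ = arcsin(p_z) ≈ 3.20°, λ = atan2(p_y, p_x) ≈ -31.63°.

≈ lat 3.2°N, lon 31.6°W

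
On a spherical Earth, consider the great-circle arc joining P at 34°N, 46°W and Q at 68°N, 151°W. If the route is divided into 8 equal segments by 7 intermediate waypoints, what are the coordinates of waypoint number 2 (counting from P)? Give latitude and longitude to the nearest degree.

From cos δ = sin φ₁ sin φ₂ + cos φ₁ cos φ₂ cos Δλ, the central angle is δ ≈ 1.117 rad (64.0°).
Interpolate at f = 2/8 with slerp weights a = sin((1−f)δ)/sin δ ≈ 0.827, b = sin(fδ)/sin δ ≈ 0.307.
p = a·p₁ + b·p₂ ≈ (0.376, -0.549, 0.747); φ = arcsin(p_z) ≈ 48.31°, λ = atan2(p_y, p_x) ≈ -55.61°.

≈ 48°N, 56°W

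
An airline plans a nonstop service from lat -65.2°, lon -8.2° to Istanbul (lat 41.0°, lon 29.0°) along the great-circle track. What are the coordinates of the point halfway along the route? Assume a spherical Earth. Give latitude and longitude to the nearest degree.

Write both endpoints as unit vectors p₁, p₂ with components (cos φ cos λ, cos φ sin λ, sin φ).
The central angle between the endpoints is δ = arccos(p₁·p₂) ≈ 1.921 rad (110.1°).
Interpolate at f = 1/2 with slerp weights a = sin((1−f)δ)/sin δ ≈ 0.873, b = sin(fδ)/sin δ ≈ 0.873.
p = a·p₁ + b·p₂ ≈ (0.938, 0.267, -0.220); φ = arcsin(p_z) ≈ -12.69°, λ = atan2(p_y, p_x) ≈ 15.89°.

≈ lat -13°, lon 16°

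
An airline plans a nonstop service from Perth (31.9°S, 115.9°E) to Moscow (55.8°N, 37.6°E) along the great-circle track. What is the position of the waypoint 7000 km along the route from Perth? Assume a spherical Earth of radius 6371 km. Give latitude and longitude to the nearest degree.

≈ 22°N, 82°E

From cos δ = sin φ₁ sin φ₂ + cos φ₁ cos φ₂ cos Δλ, the central angle is δ ≈ 1.918 rad (109.9°). The total great-circle distance is δ·R ≈ 1.918 × 6371 ≈ 12220 km, so the target fraction is f = 7000/12220 ≈ 0.573.
Interpolate at f ≈ 0.573 with slerp weights a = sin((1−f)δ)/sin δ ≈ 0.777, b = sin(fδ)/sin δ ≈ 0.947.
p = a·p₁ + b·p₂ ≈ (0.134, 0.918, 0.373); φ = arcsin(p_z) ≈ 21.89°, λ = atan2(p_y, p_x) ≈ 81.72°.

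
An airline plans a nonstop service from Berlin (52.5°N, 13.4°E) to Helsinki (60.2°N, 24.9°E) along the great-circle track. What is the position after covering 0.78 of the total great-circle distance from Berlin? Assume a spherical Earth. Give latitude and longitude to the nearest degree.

Write both endpoints as unit vectors p₁, p₂ with components (cos φ cos λ, cos φ sin λ, sin φ).
The central angle between the endpoints is δ = arccos(p₁·p₂) ≈ 0.174 rad (10.0°).
Interpolate at f = 0.78 with slerp weights a = sin((1−f)δ)/sin δ ≈ 0.221, b = sin(fδ)/sin δ ≈ 0.782.
p = a·p₁ + b·p₂ ≈ (0.483, 0.195, 0.854); φ = arcsin(p_z) ≈ 58.60°, λ = atan2(p_y, p_x) ≈ 21.95°.

≈ (59°N, 22°E)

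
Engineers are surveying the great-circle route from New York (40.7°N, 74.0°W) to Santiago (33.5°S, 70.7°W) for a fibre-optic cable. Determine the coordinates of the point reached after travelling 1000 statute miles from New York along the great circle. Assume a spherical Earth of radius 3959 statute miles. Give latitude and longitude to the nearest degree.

≈ (26°N, 73°W)

From cos δ = sin φ₁ sin φ₂ + cos φ₁ cos φ₂ cos Δλ, the central angle is δ ≈ 1.296 rad (74.3°). The total great-circle distance is δ·R ≈ 1.296 × 3959 ≈ 5131 mi, so the target fraction is f = 1000/5131 ≈ 0.195.
Interpolate at f ≈ 0.195 with slerp weights a = sin((1−f)δ)/sin δ ≈ 0.898, b = sin(fδ)/sin δ ≈ 0.260.
p = a·p₁ + b·p₂ ≈ (0.259, -0.859, 0.442); φ = arcsin(p_z) ≈ 26.24°, λ = atan2(p_y, p_x) ≈ -73.20°.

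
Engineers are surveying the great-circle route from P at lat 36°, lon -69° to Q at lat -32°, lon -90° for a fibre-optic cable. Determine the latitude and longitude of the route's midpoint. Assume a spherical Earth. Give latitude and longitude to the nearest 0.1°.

≈ lat 2.0°, lon -79.8°

From cos δ = sin φ₁ sin φ₂ + cos φ₁ cos φ₂ cos Δλ, the central angle is δ ≈ 1.236 rad (70.8°).
Interpolate at f = 1/2 with slerp weights a = sin((1−f)δ)/sin δ ≈ 0.613, b = sin(fδ)/sin δ ≈ 0.613.
p = a·p₁ + b·p₂ ≈ (0.178, -0.983, 0.035); φ = arcsin(p_z) ≈ 2.03°, λ = atan2(p_y, p_x) ≈ -79.75°.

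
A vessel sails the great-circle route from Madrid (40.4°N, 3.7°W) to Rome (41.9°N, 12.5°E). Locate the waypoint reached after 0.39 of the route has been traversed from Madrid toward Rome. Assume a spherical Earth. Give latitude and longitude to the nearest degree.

≈ 41°N, 3°E

Write both endpoints as unit vectors p₁, p₂ with components (cos φ cos λ, cos φ sin λ, sin φ).
The central angle between the endpoints is δ = arccos(p₁·p₂) ≈ 0.214 rad (12.3°).
Interpolate at f = 0.39 with slerp weights a = sin((1−f)δ)/sin δ ≈ 0.613, b = sin(fδ)/sin δ ≈ 0.393.
p = a·p₁ + b·p₂ ≈ (0.751, 0.033, 0.659); φ = arcsin(p_z) ≈ 41.25°, λ = atan2(p_y, p_x) ≈ 2.52°.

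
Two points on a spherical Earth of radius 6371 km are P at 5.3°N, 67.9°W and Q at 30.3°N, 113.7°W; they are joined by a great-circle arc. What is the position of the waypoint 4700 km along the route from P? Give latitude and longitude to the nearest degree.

Write both endpoints as unit vectors p₁, p₂ with components (cos φ cos λ, cos φ sin λ, sin φ).
The central angle between the endpoints is δ = arccos(p₁·p₂) ≈ 0.869 rad (49.8°). The total great-circle distance is δ·R ≈ 0.869 × 6371 ≈ 5533 km, so the target fraction is f = 4700/5533 ≈ 0.849.
Interpolate at f ≈ 0.849 with slerp weights a = sin((1−f)δ)/sin δ ≈ 0.171, b = sin(fδ)/sin δ ≈ 0.881.
p = a·p₁ + b·p₂ ≈ (-0.242, -0.854, 0.460); φ = arcsin(p_z) ≈ 27.41°, λ = atan2(p_y, p_x) ≈ -105.80°.

≈ 27°N, 106°W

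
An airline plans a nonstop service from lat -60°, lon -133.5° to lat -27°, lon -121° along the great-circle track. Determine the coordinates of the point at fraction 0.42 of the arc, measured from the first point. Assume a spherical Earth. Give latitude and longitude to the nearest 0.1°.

Write both endpoints as unit vectors p₁, p₂ with components (cos φ cos λ, cos φ sin λ, sin φ).
The central angle between the endpoints is δ = arccos(p₁·p₂) ≈ 0.595 rad (34.1°).
Interpolate at f = 0.42 with slerp weights a = sin((1−f)δ)/sin δ ≈ 0.604, b = sin(fδ)/sin δ ≈ 0.441.
p = a·p₁ + b·p₂ ≈ (-0.410, -0.556, -0.723); φ = arcsin(p_z) ≈ -46.30°, λ = atan2(p_y, p_x) ≈ -126.43°.

≈ lat -46.3°, lon -126.4°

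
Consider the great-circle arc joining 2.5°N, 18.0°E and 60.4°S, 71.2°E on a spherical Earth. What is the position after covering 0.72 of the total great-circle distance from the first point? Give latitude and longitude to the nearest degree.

≈ 45°S, 46°E

From cos δ = sin φ₁ sin φ₂ + cos φ₁ cos φ₂ cos Δλ, the central angle is δ ≈ 1.310 rad (75.1°).
Interpolate at f = 0.72 with slerp weights a = sin((1−f)δ)/sin δ ≈ 0.371, b = sin(fδ)/sin δ ≈ 0.838.
p = a·p₁ + b·p₂ ≈ (0.486, 0.506, -0.712); φ = arcsin(p_z) ≈ -45.42°, λ = atan2(p_y, p_x) ≈ 46.17°.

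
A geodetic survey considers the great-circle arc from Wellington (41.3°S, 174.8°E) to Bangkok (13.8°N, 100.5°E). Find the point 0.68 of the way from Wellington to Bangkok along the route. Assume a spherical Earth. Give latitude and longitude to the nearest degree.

Convert each endpoint to a unit vector on the sphere (x = cos φ cos λ, y = cos φ sin λ, z = sin φ).
The central angle between the endpoints is δ = arccos(p₁·p₂) ≈ 1.531 rad (87.7°).
Interpolate at f = 0.68 with slerp weights a = sin((1−f)δ)/sin δ ≈ 0.471, b = sin(fδ)/sin δ ≈ 0.864.
p = a·p₁ + b·p₂ ≈ (-0.505, 0.857, -0.105); φ = arcsin(p_z) ≈ -6.01°, λ = atan2(p_y, p_x) ≈ 120.53°.

≈ 6°S, 121°E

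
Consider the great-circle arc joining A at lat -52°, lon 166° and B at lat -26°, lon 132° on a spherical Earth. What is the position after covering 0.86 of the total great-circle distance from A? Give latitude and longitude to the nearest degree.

Write both endpoints as unit vectors p₁, p₂ with components (cos φ cos λ, cos φ sin λ, sin φ).
The central angle between the endpoints is δ = arccos(p₁·p₂) ≈ 0.636 rad (36.5°).
Interpolate at f = 0.86 with slerp weights a = sin((1−f)δ)/sin δ ≈ 0.150, b = sin(fδ)/sin δ ≈ 0.876.
p = a·p₁ + b·p₂ ≈ (-0.616, 0.607, -0.502); φ = arcsin(p_z) ≈ -30.12°, λ = atan2(p_y, p_x) ≈ 135.42°.

≈ lat -30°, lon 135°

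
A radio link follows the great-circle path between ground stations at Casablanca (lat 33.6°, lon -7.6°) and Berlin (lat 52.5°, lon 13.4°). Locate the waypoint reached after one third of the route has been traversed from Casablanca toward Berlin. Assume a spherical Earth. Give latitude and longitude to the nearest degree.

The haversine formula gives a central angle δ ≈ 0.422 rad (24.2°) between the endpoints.
Interpolate at f = 1/3 with slerp weights a = sin((1−f)δ)/sin δ ≈ 0.678, b = sin(fδ)/sin δ ≈ 0.342.
p = a·p₁ + b·p₂ ≈ (0.762, -0.026, 0.647); φ = arcsin(p_z) ≈ 40.29°, λ = atan2(p_y, p_x) ≈ -1.98°.

≈ lat 40°, lon -2°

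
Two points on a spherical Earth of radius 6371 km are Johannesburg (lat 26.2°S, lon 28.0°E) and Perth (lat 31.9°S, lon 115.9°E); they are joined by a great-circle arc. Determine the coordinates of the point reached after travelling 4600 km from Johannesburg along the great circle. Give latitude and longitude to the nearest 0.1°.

Write both endpoints as unit vectors p₁, p₂ with components (cos φ cos λ, cos φ sin λ, sin φ).
The central angle between the endpoints is δ = arccos(p₁·p₂) ≈ 1.307 rad (74.9°). The total great-circle distance is δ·R ≈ 1.307 × 6371 ≈ 8324 km, so the target fraction is f = 4600/8324 ≈ 0.553.
Interpolate at f ≈ 0.553 with slerp weights a = sin((1−f)δ)/sin δ ≈ 0.572, b = sin(fδ)/sin δ ≈ 0.685.
p = a·p₁ + b·p₂ ≈ (0.199, 0.764, -0.614); φ = arcsin(p_z) ≈ -37.89°, λ = atan2(p_y, p_x) ≈ 75.40°.

≈ lat 37.9°S, lon 75.4°E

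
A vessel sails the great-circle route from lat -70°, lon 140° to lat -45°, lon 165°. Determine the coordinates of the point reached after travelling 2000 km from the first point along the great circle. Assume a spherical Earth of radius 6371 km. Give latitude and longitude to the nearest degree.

≈ lat -54°, lon 160°

The haversine formula gives a central angle δ ≈ 0.487 rad (27.9°) between the endpoints. The total great-circle distance is δ·R ≈ 0.487 × 6371 ≈ 3104 km, so the target fraction is f = 2000/3104 ≈ 0.644.
Interpolate at f ≈ 0.644 with slerp weights a = sin((1−f)δ)/sin δ ≈ 0.368, b = sin(fδ)/sin δ ≈ 0.660.
p = a·p₁ + b·p₂ ≈ (-0.547, 0.202, -0.812); φ = arcsin(p_z) ≈ -54.34°, λ = atan2(p_y, p_x) ≈ 159.76°.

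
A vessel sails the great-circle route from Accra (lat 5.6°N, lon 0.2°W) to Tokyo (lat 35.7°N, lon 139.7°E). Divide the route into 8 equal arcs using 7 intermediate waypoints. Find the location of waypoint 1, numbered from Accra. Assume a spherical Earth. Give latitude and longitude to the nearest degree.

Write both endpoints as unit vectors p₁, p₂ with components (cos φ cos λ, cos φ sin λ, sin φ).
The central angle between the endpoints is δ = arccos(p₁·p₂) ≈ 2.167 rad (124.1°).
Interpolate at f = 1/8 with slerp weights a = sin((1−f)δ)/sin δ ≈ 1.145, b = sin(fδ)/sin δ ≈ 0.323.
p = a·p₁ + b·p₂ ≈ (0.939, 0.166, 0.300); φ = arcsin(p_z) ≈ 17.48°, λ = atan2(p_y, p_x) ≈ 10.01°.

≈ lat 17°N, lon 10°E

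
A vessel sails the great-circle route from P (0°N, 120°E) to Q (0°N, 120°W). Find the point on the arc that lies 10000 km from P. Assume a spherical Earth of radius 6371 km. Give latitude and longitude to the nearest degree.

≈ (0°N, 150°W)

Write both endpoints as unit vectors p₁, p₂ with components (cos φ cos λ, cos φ sin λ, sin φ).
The central angle between the endpoints is δ = arccos(p₁·p₂) ≈ 2.094 rad (120.0°). The total great-circle distance is δ·R ≈ 2.094 × 6371 ≈ 13343 km, so the target fraction is f = 10000/13343 ≈ 0.749.
Interpolate at f ≈ 0.749 with slerp weights a = sin((1−f)δ)/sin δ ≈ 0.579, b = sin(fδ)/sin δ ≈ 1.155.
p = a·p₁ + b·p₂ ≈ (-0.867, -0.499, 0.000); φ = arcsin(p_z) ≈ 0.00°, λ = atan2(p_y, p_x) ≈ -150.07°.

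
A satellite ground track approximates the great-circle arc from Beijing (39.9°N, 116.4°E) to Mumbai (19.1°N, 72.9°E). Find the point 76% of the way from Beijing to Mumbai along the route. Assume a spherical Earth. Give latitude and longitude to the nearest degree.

Write both endpoints as unit vectors p₁, p₂ with components (cos φ cos λ, cos φ sin λ, sin φ).
The central angle between the endpoints is δ = arccos(p₁·p₂) ≈ 0.744 rad (42.6°).
Interpolate at f = 0.76 with slerp weights a = sin((1−f)δ)/sin δ ≈ 0.262, b = sin(fδ)/sin δ ≈ 0.791.
p = a·p₁ + b·p₂ ≈ (0.130, 0.895, 0.427); φ = arcsin(p_z) ≈ 25.28°, λ = atan2(p_y, p_x) ≈ 81.71°.

≈ 25°N, 82°E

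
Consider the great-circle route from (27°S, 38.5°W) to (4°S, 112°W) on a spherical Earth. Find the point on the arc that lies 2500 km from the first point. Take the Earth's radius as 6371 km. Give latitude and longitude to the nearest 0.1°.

Write both endpoints as unit vectors p₁, p₂ with components (cos φ cos λ, cos φ sin λ, sin φ).
The central angle between the endpoints is δ = arccos(p₁·p₂) ≈ 1.283 rad (73.5°). The total great-circle distance is δ·R ≈ 1.283 × 6371 ≈ 8172 km, so the target fraction is f = 2500/8172 ≈ 0.306.
Interpolate at f ≈ 0.306 with slerp weights a = sin((1−f)δ)/sin δ ≈ 0.811, b = sin(fδ)/sin δ ≈ 0.399.
p = a·p₁ + b·p₂ ≈ (0.416, -0.819, -0.396); φ = arcsin(p_z) ≈ -23.32°, λ = atan2(p_y, p_x) ≈ -63.05°.

≈ (23.3°S, 63.0°W)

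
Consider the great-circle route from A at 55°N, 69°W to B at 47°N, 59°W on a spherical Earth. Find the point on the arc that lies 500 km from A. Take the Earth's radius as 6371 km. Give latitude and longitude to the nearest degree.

The haversine formula gives a central angle δ ≈ 0.177 rad (10.2°) between the endpoints. The total great-circle distance is δ·R ≈ 0.177 × 6371 ≈ 1130 km, so the target fraction is f = 500/1130 ≈ 0.443.
Interpolate at f ≈ 0.443 with slerp weights a = sin((1−f)δ)/sin δ ≈ 0.559, b = sin(fδ)/sin δ ≈ 0.445.
p = a·p₁ + b·p₂ ≈ (0.271, -0.559, 0.783); φ = arcsin(p_z) ≈ 51.56°, λ = atan2(p_y, p_x) ≈ -64.14°.

≈ 52°N, 64°W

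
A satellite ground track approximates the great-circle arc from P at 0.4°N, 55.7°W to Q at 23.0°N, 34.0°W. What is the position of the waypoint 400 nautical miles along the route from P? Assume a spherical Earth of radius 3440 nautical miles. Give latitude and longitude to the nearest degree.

≈ 5°N, 51°W

Write both endpoints as unit vectors p₁, p₂ with components (cos φ cos λ, cos φ sin λ, sin φ).
The central angle between the endpoints is δ = arccos(p₁·p₂) ≈ 0.539 rad (30.9°). The total great-circle distance is δ·R ≈ 0.539 × 3440 ≈ 1856 nmi, so the target fraction is f = 400/1856 ≈ 0.216.
Interpolate at f ≈ 0.216 with slerp weights a = sin((1−f)δ)/sin δ ≈ 0.799, b = sin(fδ)/sin δ ≈ 0.226.
p = a·p₁ + b·p₂ ≈ (0.623, -0.777, 0.094); φ = arcsin(p_z) ≈ 5.38°, λ = atan2(p_y, p_x) ≈ -51.27°.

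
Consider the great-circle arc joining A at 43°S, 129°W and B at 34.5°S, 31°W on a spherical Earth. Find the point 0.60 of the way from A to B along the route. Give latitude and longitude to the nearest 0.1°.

From cos δ = sin φ₁ sin φ₂ + cos φ₁ cos φ₂ cos Δλ, the central angle is δ ≈ 1.264 rad (72.4°).
Interpolate at f = 0.60 with slerp weights a = sin((1−f)δ)/sin δ ≈ 0.508, b = sin(fδ)/sin δ ≈ 0.721.
p = a·p₁ + b·p₂ ≈ (0.276, -0.595, -0.755); φ = arcsin(p_z) ≈ -49.03°, λ = atan2(p_y, p_x) ≈ -65.13°.

≈ 49.0°S, 65.1°W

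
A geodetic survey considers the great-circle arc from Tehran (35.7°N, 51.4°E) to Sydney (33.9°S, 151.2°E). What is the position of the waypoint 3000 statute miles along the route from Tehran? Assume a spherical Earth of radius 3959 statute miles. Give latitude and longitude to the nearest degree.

≈ 11°N, 91°E

Convert each endpoint to a unit vector on the sphere (x = cos φ cos λ, y = cos φ sin λ, z = sin φ).
The central angle between the endpoints is δ = arccos(p₁·p₂) ≈ 2.027 rad (116.1°). The total great-circle distance is δ·R ≈ 2.027 × 3959 ≈ 8023 mi, so the target fraction is f = 3000/8023 ≈ 0.374.
Interpolate at f ≈ 0.374 with slerp weights a = sin((1−f)δ)/sin δ ≈ 1.063, b = sin(fδ)/sin δ ≈ 0.765.
p = a·p₁ + b·p₂ ≈ (-0.018, 0.981, 0.194); φ = arcsin(p_z) ≈ 11.16°, λ = atan2(p_y, p_x) ≈ 91.05°.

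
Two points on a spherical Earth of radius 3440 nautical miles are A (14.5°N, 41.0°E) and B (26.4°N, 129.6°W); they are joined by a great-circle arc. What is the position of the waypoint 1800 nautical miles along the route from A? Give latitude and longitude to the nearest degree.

≈ (44°N, 32°E)

Convert each endpoint to a unit vector on the sphere (x = cos φ cos λ, y = cos φ sin λ, z = sin φ).
The central angle between the endpoints is δ = arccos(p₁·p₂) ≈ 2.410 rad (138.1°). The total great-circle distance is δ·R ≈ 2.410 × 3440 ≈ 8291 nmi, so the target fraction is f = 1800/8291 ≈ 0.217.
Interpolate at f ≈ 0.217 with slerp weights a = sin((1−f)δ)/sin δ ≈ 1.423, b = sin(fδ)/sin δ ≈ 0.748.
p = a·p₁ + b·p₂ ≈ (0.613, 0.387, 0.689); φ = arcsin(p_z) ≈ 43.54°, λ = atan2(p_y, p_x) ≈ 32.32°.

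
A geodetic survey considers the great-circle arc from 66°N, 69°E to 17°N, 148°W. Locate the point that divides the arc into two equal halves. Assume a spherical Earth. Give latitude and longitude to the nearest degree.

Write both endpoints as unit vectors p₁, p₂ with components (cos φ cos λ, cos φ sin λ, sin φ).
The central angle between the endpoints is δ = arccos(p₁·p₂) ≈ 1.614 rad (92.5°).
Interpolate at f = 1/2 with slerp weights a = sin((1−f)δ)/sin δ ≈ 0.723, b = sin(fδ)/sin δ ≈ 0.723.
p = a·p₁ + b·p₂ ≈ (-0.481, -0.092, 0.872); φ = arcsin(p_z) ≈ 60.68°, λ = atan2(p_y, p_x) ≈ -169.19°.

≈ 61°N, 169°W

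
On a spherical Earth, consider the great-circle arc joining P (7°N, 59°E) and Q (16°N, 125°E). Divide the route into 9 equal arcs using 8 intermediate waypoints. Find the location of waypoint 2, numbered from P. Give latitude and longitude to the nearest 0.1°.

Convert each endpoint to a unit vector on the sphere (x = cos φ cos λ, y = cos φ sin λ, z = sin φ).
The central angle between the endpoints is δ = arccos(p₁·p₂) ≈ 1.136 rad (65.1°).
Interpolate at f = 2/9 with slerp weights a = sin((1−f)δ)/sin δ ≈ 0.852, b = sin(fδ)/sin δ ≈ 0.275.
p = a·p₁ + b·p₂ ≈ (0.284, 0.942, 0.180); φ = arcsin(p_z) ≈ 10.36°, λ = atan2(p_y, p_x) ≈ 73.23°.

≈ (10.4°N, 73.2°E)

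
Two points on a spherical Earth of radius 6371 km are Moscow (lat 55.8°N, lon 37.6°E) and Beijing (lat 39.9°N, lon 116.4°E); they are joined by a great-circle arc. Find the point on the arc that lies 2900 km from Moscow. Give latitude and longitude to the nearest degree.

Write both endpoints as unit vectors p₁, p₂ with components (cos φ cos λ, cos φ sin λ, sin φ).
The central angle between the endpoints is δ = arccos(p₁·p₂) ≈ 0.909 rad (52.1°). The total great-circle distance is δ·R ≈ 0.909 × 6371 ≈ 5793 km, so the target fraction is f = 2900/5793 ≈ 0.501.
Interpolate at f ≈ 0.501 with slerp weights a = sin((1−f)δ)/sin δ ≈ 0.556, b = sin(fδ)/sin δ ≈ 0.557.
p = a·p₁ + b·p₂ ≈ (0.058, 0.574, 0.817); φ = arcsin(p_z) ≈ 54.80°, λ = atan2(p_y, p_x) ≈ 84.27°.

≈ lat 55°N, lon 84°E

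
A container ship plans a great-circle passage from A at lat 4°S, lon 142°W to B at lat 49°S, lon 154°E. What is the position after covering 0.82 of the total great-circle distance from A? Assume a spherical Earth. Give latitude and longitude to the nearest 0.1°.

Write both endpoints as unit vectors p₁, p₂ with components (cos φ cos λ, cos φ sin λ, sin φ).
The central angle between the endpoints is δ = arccos(p₁·p₂) ≈ 1.224 rad (70.2°).
Interpolate at f = 0.82 with slerp weights a = sin((1−f)δ)/sin δ ≈ 0.232, b = sin(fδ)/sin δ ≈ 0.897.
p = a·p₁ + b·p₂ ≈ (-0.712, 0.115, -0.693); φ = arcsin(p_z) ≈ -43.88°, λ = atan2(p_y, p_x) ≈ 170.80°.

≈ lat 43.9°S, lon 170.8°E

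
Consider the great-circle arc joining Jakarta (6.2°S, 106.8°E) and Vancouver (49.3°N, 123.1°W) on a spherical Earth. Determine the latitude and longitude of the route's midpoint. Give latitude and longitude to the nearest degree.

≈ 41°N, 148°E

Convert each endpoint to a unit vector on the sphere (x = cos φ cos λ, y = cos φ sin λ, z = sin φ).
The central angle between the endpoints is δ = arccos(p₁·p₂) ≈ 2.094 rad (120.0°).
Interpolate at f = 1/2 with slerp weights a = sin((1−f)δ)/sin δ ≈ 0.999, b = sin(fδ)/sin δ ≈ 0.999.
p = a·p₁ + b·p₂ ≈ (-0.643, 0.405, 0.650); φ = arcsin(p_z) ≈ 40.53°, λ = atan2(p_y, p_x) ≈ 147.78°.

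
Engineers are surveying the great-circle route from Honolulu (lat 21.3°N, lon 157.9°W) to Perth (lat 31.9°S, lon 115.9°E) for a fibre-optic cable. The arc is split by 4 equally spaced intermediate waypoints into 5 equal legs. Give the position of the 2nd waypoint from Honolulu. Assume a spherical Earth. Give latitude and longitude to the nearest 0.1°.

≈ lat 1.3°S, lon 169.4°E

Write both endpoints as unit vectors p₁, p₂ with components (cos φ cos λ, cos φ sin λ, sin φ).
The central angle between the endpoints is δ = arccos(p₁·p₂) ≈ 1.711 rad (98.0°).
Interpolate at f = 2/5 with slerp weights a = sin((1−f)δ)/sin δ ≈ 0.864, b = sin(fδ)/sin δ ≈ 0.638.
p = a·p₁ + b·p₂ ≈ (-0.983, 0.185, -0.024); φ = arcsin(p_z) ≈ -1.35°, λ = atan2(p_y, p_x) ≈ 169.35°.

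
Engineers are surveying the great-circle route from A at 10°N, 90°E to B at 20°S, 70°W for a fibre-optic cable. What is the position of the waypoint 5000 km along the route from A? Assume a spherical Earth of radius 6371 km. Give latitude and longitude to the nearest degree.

≈ 13°S, 51°E

The haversine formula gives a central angle δ ≈ 2.762 rad (158.3°) between the endpoints. The total great-circle distance is δ·R ≈ 2.762 × 6371 ≈ 17600 km, so the target fraction is f = 5000/17600 ≈ 0.284.
Interpolate at f ≈ 0.284 with slerp weights a = sin((1−f)δ)/sin δ ≈ 2.481, b = sin(fδ)/sin δ ≈ 1.910.
p = a·p₁ + b·p₂ ≈ (0.614, 0.758, -0.222); φ = arcsin(p_z) ≈ -12.84°, λ = atan2(p_y, p_x) ≈ 50.99°.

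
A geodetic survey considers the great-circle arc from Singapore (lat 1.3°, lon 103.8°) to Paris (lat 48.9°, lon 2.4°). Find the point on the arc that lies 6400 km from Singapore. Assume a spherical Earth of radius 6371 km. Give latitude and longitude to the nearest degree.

From cos δ = sin φ₁ sin φ₂ + cos φ₁ cos φ₂ cos Δλ, the central angle is δ ≈ 1.684 rad (96.5°). The total great-circle distance is δ·R ≈ 1.684 × 6371 ≈ 10728 km, so the target fraction is f = 6400/10728 ≈ 0.597.
Interpolate at f ≈ 0.597 with slerp weights a = sin((1−f)δ)/sin δ ≈ 0.632, b = sin(fδ)/sin δ ≈ 0.849.
p = a·p₁ + b·p₂ ≈ (0.407, 0.637, 0.654); φ = arcsin(p_z) ≈ 40.87°, λ = atan2(p_y, p_x) ≈ 57.43°.

≈ lat 41°, lon 57°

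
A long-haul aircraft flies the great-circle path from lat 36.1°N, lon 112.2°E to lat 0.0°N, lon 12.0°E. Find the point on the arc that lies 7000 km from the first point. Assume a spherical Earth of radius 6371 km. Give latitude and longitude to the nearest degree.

≈ lat 20°N, lon 42°E

The haversine formula gives a central angle δ ≈ 1.714 rad (98.2°) between the endpoints. The total great-circle distance is δ·R ≈ 1.714 × 6371 ≈ 10922 km, so the target fraction is f = 7000/10922 ≈ 0.641.
Interpolate at f ≈ 0.641 with slerp weights a = sin((1−f)δ)/sin δ ≈ 0.583, b = sin(fδ)/sin δ ≈ 0.900.
p = a·p₁ + b·p₂ ≈ (0.702, 0.624, 0.344); φ = arcsin(p_z) ≈ 20.11°, λ = atan2(p_y, p_x) ≈ 41.61°.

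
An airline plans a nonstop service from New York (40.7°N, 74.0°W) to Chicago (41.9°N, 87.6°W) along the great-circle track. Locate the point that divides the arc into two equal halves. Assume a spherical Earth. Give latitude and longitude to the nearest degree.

≈ (42°N, 81°W)

Convert each endpoint to a unit vector on the sphere (x = cos φ cos λ, y = cos φ sin λ, z = sin φ).
The central angle between the endpoints is δ = arccos(p₁·p₂) ≈ 0.179 rad (10.3°).
Interpolate at f = 1/2 with slerp weights a = sin((1−f)δ)/sin δ ≈ 0.502, b = sin(fδ)/sin δ ≈ 0.502.
p = a·p₁ + b·p₂ ≈ (0.121, -0.739, 0.663); φ = arcsin(p_z) ≈ 41.50°, λ = atan2(p_y, p_x) ≈ -80.74°.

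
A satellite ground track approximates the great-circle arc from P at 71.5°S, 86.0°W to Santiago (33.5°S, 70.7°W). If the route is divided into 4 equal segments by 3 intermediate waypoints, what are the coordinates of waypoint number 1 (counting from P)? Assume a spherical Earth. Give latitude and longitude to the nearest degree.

≈ 62°S, 79°W

Convert each endpoint to a unit vector on the sphere (x = cos φ cos λ, y = cos φ sin λ, z = sin φ).
The central angle between the endpoints is δ = arccos(p₁·p₂) ≈ 0.678 rad (38.9°).
Interpolate at f = 1/4 with slerp weights a = sin((1−f)δ)/sin δ ≈ 0.776, b = sin(fδ)/sin δ ≈ 0.269.
p = a·p₁ + b·p₂ ≈ (0.091, -0.457, -0.885); φ = arcsin(p_z) ≈ -62.20°, λ = atan2(p_y, p_x) ≈ -78.71°.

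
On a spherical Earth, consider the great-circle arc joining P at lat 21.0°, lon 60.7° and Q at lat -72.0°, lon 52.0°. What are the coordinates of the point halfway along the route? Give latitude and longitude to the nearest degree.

The haversine formula gives a central angle δ ≈ 1.626 rad (93.2°) between the endpoints.
Interpolate at f = 1/2 with slerp weights a = sin((1−f)δ)/sin δ ≈ 0.728, b = sin(fδ)/sin δ ≈ 0.728.
p = a·p₁ + b·p₂ ≈ (0.471, 0.770, -0.431); φ = arcsin(p_z) ≈ -25.55°, λ = atan2(p_y, p_x) ≈ 58.54°.

≈ lat -26°, lon 59°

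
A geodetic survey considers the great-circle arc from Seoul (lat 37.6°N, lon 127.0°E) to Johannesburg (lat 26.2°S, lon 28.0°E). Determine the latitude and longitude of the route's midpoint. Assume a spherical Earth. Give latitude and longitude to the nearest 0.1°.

From cos δ = sin φ₁ sin φ₂ + cos φ₁ cos φ₂ cos Δλ, the central angle is δ ≈ 1.961 rad (112.4°).
Interpolate at f = 1/2 with slerp weights a = sin((1−f)δ)/sin δ ≈ 0.898, b = sin(fδ)/sin δ ≈ 0.898.
p = a·p₁ + b·p₂ ≈ (0.283, 0.947, 0.152); φ = arcsin(p_z) ≈ 8.71°, λ = atan2(p_y, p_x) ≈ 73.34°.

≈ lat 8.7°N, lon 73.3°E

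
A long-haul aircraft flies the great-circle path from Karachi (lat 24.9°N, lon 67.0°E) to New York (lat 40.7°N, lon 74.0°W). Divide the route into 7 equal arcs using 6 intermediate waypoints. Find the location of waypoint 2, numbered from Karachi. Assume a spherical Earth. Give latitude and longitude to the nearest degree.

≈ lat 49°N, lon 45°E

From cos δ = sin φ₁ sin φ₂ + cos φ₁ cos φ₂ cos Δλ, the central angle is δ ≈ 1.834 rad (105.1°).
Interpolate at f = 2/7 with slerp weights a = sin((1−f)δ)/sin δ ≈ 1.000, b = sin(fδ)/sin δ ≈ 0.518.
p = a·p₁ + b·p₂ ≈ (0.463, 0.458, 0.759); φ = arcsin(p_z) ≈ 49.38°, λ = atan2(p_y, p_x) ≈ 44.69°.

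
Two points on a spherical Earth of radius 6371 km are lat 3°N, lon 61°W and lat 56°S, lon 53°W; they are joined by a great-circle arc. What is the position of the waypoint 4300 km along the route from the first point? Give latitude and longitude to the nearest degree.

≈ lat 35°S, lon 57°W

The haversine formula gives a central angle δ ≈ 1.036 rad (59.4°) between the endpoints. The total great-circle distance is δ·R ≈ 1.036 × 6371 ≈ 6601 km, so the target fraction is f = 4300/6601 ≈ 0.651.
Interpolate at f ≈ 0.651 with slerp weights a = sin((1−f)δ)/sin δ ≈ 0.411, b = sin(fδ)/sin δ ≈ 0.726.
p = a·p₁ + b·p₂ ≈ (0.443, -0.683, -0.581); φ = arcsin(p_z) ≈ -35.49°, λ = atan2(p_y, p_x) ≈ -57.02°.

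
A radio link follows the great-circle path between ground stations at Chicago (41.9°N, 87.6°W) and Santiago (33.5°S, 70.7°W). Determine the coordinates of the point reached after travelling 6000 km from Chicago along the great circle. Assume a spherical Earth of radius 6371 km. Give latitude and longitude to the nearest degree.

≈ 11°S, 76°W

From cos δ = sin φ₁ sin φ₂ + cos φ₁ cos φ₂ cos Δλ, the central angle is δ ≈ 1.344 rad (77.0°). The total great-circle distance is δ·R ≈ 1.344 × 6371 ≈ 8560 km, so the target fraction is f = 6000/8560 ≈ 0.701.
Interpolate at f ≈ 0.701 with slerp weights a = sin((1−f)δ)/sin δ ≈ 0.401, b = sin(fδ)/sin δ ≈ 0.830.
p = a·p₁ + b·p₂ ≈ (0.241, -0.952, -0.190); φ = arcsin(p_z) ≈ -10.95°, λ = atan2(p_y, p_x) ≈ -75.78°.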